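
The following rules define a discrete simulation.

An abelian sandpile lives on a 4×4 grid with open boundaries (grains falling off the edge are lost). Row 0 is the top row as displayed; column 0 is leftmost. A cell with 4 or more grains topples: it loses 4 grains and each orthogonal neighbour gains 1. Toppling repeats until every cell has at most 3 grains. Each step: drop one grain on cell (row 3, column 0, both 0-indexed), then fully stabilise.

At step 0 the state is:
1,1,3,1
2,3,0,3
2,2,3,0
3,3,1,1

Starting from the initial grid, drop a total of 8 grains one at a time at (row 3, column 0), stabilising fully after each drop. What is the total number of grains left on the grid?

k=0  1,1,3,1
2,3,0,3
2,2,3,0
3,3,1,1
k=1  1,1,3,1
2,3,0,3
3,3,3,0
1,0,2,1
k=2  1,1,3,1
2,3,0,3
3,3,3,0
2,0,2,1
k=3  1,1,3,1
2,3,0,3
3,3,3,0
3,0,2,1
k=4  2,2,3,1
0,1,2,3
2,2,0,1
1,2,3,1
k=5  2,2,3,1
0,1,2,3
2,2,0,1
2,2,3,1
k=6  2,2,3,1
0,1,2,3
2,2,0,1
3,2,3,1
k=7  2,2,3,1
0,1,2,3
3,2,0,1
0,3,3,1
k=8  2,2,3,1
0,1,2,3
3,2,0,1
1,3,3,1

28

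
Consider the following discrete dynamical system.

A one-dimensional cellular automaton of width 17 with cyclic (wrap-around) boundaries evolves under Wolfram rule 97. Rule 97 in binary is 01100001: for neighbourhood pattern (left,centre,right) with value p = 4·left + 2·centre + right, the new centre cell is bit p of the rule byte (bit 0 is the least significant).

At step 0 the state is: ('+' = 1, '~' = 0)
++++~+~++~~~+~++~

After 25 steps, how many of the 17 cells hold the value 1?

10

gen 0: ++++~+~++~~~+~++~
gen 1: ~~~++~+~+~+~~+~++
gen 2: ~+~~++~+~+~~~~+~+
gen 3: +~~~~++~+~~++~~+~
gen 4: ~~++~~++~~~~+~~~+
gen 5: ~~~+~~~+~++~~~+~~
gen 6: ++~~~+~~+~+~+~~~+
gen 7: ~+~+~~~~~+~+~~+~~
gen 8: ~~+~~+++~~+~~~~~+
gen 9: ~~~~~~~+~~~~+++~~
gen 10: ++++++~~~++~~~+~+
gen 11: ~~~~~+~+~~+~+~~+~
gen 12: ++++~~+~~~~+~~~~~
gen 13: ~~~+~~~~++~~~+++~
gen 14: ++~~~++~~+~+~~~+~
gen 15: ~+~+~~+~~~+~~+~~+
gen 16: +~+~~~~~+~~~~~~~~
gen 17: ~+~~+++~~~++++++~
gen 18: ~~~~~~+~+~~~~~~+~
gen 19: +++++~~+~~++++~~~
gen 20: ~~~~+~~~~~~~~+~+~
gen 21: +++~~~++++++~~+~~
gen 22: ~~+~+~~~~~~+~~~~~
gen 23: +~~+~~++++~~~++++
gen 24: +~~~~~~~~+~+~~~~~
gen 25: ~~++++++~~+~~+++~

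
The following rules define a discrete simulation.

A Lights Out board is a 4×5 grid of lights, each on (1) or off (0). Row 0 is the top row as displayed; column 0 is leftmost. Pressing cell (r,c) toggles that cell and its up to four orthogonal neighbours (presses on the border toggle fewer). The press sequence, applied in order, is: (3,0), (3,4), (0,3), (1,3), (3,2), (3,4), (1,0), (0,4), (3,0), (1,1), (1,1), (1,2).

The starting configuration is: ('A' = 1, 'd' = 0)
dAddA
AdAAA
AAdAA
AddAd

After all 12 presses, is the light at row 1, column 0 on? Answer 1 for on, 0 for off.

0

[0] dAddA
AdAAA
AAdAA
AddAd
[1] dAddA
AdAAA
dAdAA
dAdAd
[2] dAddA
AdAAA
dAdAd
dAddA
[3] dAAAd
AdAdA
dAdAd
dAddA
[4] dAAdd
AddAd
dAddd
dAddA
[5] dAAdd
AddAd
dAAdd
ddAAA
[6] dAAdd
AddAd
dAAdA
ddAdd
[7] AAAdd
dAdAd
AAAdA
ddAdd
[8] AAAAA
dAdAA
AAAdA
ddAdd
[9] AAAAA
dAdAA
dAAdA
AAAdd
[10] AdAAA
AdAAA
ddAdA
AAAdd
[11] AAAAA
dAdAA
dAAdA
AAAdd
[12] AAdAA
ddAdA
dAddA
AAAdd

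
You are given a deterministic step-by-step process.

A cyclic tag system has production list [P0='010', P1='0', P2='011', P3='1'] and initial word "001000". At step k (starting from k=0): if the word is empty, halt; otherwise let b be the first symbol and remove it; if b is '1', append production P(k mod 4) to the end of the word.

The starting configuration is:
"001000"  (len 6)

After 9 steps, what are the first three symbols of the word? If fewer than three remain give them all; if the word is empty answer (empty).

k=0  "001000"  (len 6)
k=1  "01000"  (len 5)
k=2  "1000"  (len 4)
k=3  "000011"  (len 6)
k=4  "00011"  (len 5)
k=5  "0011"  (len 4)
k=6  "011"  (len 3)
k=7  "11"  (len 2)
k=8  "11"  (len 2)
k=9  "1010"  (len 4)

101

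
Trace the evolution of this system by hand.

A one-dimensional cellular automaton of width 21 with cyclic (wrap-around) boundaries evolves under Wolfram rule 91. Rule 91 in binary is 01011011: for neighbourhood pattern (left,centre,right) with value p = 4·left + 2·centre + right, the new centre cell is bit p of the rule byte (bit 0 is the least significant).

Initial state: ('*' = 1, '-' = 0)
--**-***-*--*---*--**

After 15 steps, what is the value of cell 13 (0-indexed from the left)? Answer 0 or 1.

1

0) --**-***-*--*---*--**
1) ****-*-*--**-***-****
2) ---*----****-*-*-*---
3) ***-*****--*------***
4) --*-*---***-*******--
5) **---****-*-*-----***
6) -*****--*----******--
7) **---***-*****----***
8) -*****-*-*---******--
9) **---*----****----***
10) -****-*****--******--
11) **--*-*---****----***
12) -***---****--******--
13) **-*****--****----***
14) -*-*---****--******--
15) *---****--****----***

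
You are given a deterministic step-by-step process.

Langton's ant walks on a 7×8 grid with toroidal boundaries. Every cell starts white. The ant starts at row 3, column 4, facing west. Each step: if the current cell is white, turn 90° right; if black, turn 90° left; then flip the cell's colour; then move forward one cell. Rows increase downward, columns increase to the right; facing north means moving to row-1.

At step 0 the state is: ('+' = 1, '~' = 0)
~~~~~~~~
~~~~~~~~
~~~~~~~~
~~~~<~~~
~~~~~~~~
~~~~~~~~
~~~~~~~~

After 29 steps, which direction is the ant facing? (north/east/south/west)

t=0: ~~~~~~~~
~~~~~~~~
~~~~~~~~
~~~~<~~~
~~~~~~~~
~~~~~~~~
~~~~~~~~
t=1: ~~~~~~~~
~~~~~~~~
~~~~^~~~
~~~~+~~~
~~~~~~~~
~~~~~~~~
~~~~~~~~
t=2: ~~~~~~~~
~~~~~~~~
~~~~+>~~
~~~~+~~~
~~~~~~~~
~~~~~~~~
~~~~~~~~
t=3: ~~~~~~~~
~~~~~~~~
~~~~++~~
~~~~+v~~
~~~~~~~~
~~~~~~~~
~~~~~~~~
t=4: ~~~~~~~~
~~~~~~~~
~~~~++~~
~~~~<+~~
~~~~~~~~
~~~~~~~~
~~~~~~~~
t=5: ~~~~~~~~
~~~~~~~~
~~~~++~~
~~~~~+~~
~~~~v~~~
~~~~~~~~
~~~~~~~~
t=6: ~~~~~~~~
~~~~~~~~
~~~~++~~
~~~~~+~~
~~~<+~~~
~~~~~~~~
~~~~~~~~
t=7: ~~~~~~~~
~~~~~~~~
~~~~++~~
~~~^~+~~
~~~++~~~
~~~~~~~~
~~~~~~~~
t=8: ~~~~~~~~
~~~~~~~~
~~~~++~~
~~~+>+~~
~~~++~~~
~~~~~~~~
~~~~~~~~
t=9: ~~~~~~~~
~~~~~~~~
~~~~++~~
~~~+++~~
~~~+v~~~
~~~~~~~~
~~~~~~~~
t=10: ~~~~~~~~
~~~~~~~~
~~~~++~~
~~~+++~~
~~~+~>~~
~~~~~~~~
~~~~~~~~
t=11: ~~~~~~~~
~~~~~~~~
~~~~++~~
~~~+++~~
~~~+~+~~
~~~~~v~~
~~~~~~~~
t=12: ~~~~~~~~
~~~~~~~~
~~~~++~~
~~~+++~~
~~~+~+~~
~~~~<+~~
~~~~~~~~
t=13: ~~~~~~~~
~~~~~~~~
~~~~++~~
~~~+++~~
~~~+^+~~
~~~~++~~
~~~~~~~~
t=14: ~~~~~~~~
~~~~~~~~
~~~~++~~
~~~+++~~
~~~++>~~
~~~~++~~
~~~~~~~~
t=15: ~~~~~~~~
~~~~~~~~
~~~~++~~
~~~++^~~
~~~++~~~
~~~~++~~
~~~~~~~~
t=16: ~~~~~~~~
~~~~~~~~
~~~~++~~
~~~+<~~~
~~~++~~~
~~~~++~~
~~~~~~~~
t=17: ~~~~~~~~
~~~~~~~~
~~~~++~~
~~~+~~~~
~~~+v~~~
~~~~++~~
~~~~~~~~
t=18: ~~~~~~~~
~~~~~~~~
~~~~++~~
~~~+~~~~
~~~+~>~~
~~~~++~~
~~~~~~~~
t=19: ~~~~~~~~
~~~~~~~~
~~~~++~~
~~~+~~~~
~~~+~+~~
~~~~+v~~
~~~~~~~~
t=20: ~~~~~~~~
~~~~~~~~
~~~~++~~
~~~+~~~~
~~~+~+~~
~~~~+~>~
~~~~~~~~
t=21: ~~~~~~~~
~~~~~~~~
~~~~++~~
~~~+~~~~
~~~+~+~~
~~~~+~+~
~~~~~~v~
t=22: ~~~~~~~~
~~~~~~~~
~~~~++~~
~~~+~~~~
~~~+~+~~
~~~~+~+~
~~~~~<+~
t=23: ~~~~~~~~
~~~~~~~~
~~~~++~~
~~~+~~~~
~~~+~+~~
~~~~+^+~
~~~~~++~
t=24: ~~~~~~~~
~~~~~~~~
~~~~++~~
~~~+~~~~
~~~+~+~~
~~~~++>~
~~~~~++~
t=25: ~~~~~~~~
~~~~~~~~
~~~~++~~
~~~+~~~~
~~~+~+^~
~~~~++~~
~~~~~++~
t=26: ~~~~~~~~
~~~~~~~~
~~~~++~~
~~~+~~~~
~~~+~++>
~~~~++~~
~~~~~++~
t=27: ~~~~~~~~
~~~~~~~~
~~~~++~~
~~~+~~~~
~~~+~+++
~~~~++~v
~~~~~++~
t=28: ~~~~~~~~
~~~~~~~~
~~~~++~~
~~~+~~~~
~~~+~+++
~~~~++<+
~~~~~++~
t=29: ~~~~~~~~
~~~~~~~~
~~~~++~~
~~~+~~~~
~~~+~+^+
~~~~++++
~~~~~++~

north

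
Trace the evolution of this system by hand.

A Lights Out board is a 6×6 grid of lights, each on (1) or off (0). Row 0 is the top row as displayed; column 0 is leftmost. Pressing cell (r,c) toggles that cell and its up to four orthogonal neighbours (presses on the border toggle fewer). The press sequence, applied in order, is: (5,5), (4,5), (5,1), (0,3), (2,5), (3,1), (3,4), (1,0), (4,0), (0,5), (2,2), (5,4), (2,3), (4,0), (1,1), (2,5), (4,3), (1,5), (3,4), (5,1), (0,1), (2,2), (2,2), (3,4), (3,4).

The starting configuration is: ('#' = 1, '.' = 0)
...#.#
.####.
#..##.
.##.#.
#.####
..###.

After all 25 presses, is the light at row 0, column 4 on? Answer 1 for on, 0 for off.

gen 0: ...#.#
.####.
#..##.
.##.#.
#.####
..###.
gen 1: ...#.#
.####.
#..##.
.##.#.
#.###.
..##.#
gen 2: ...#.#
.####.
#..##.
.##.##
#.##.#
..##..
gen 3: ...#.#
.####.
#..##.
.##.##
####.#
##.#..
gen 4: ..#.##
.##.#.
#..##.
.##.##
####.#
##.#..
gen 5: ..#.##
.##.##
#..#.#
.##.#.
####.#
##.#..
gen 6: ..#.##
.##.##
##.#.#
#...#.
#.##.#
##.#..
gen 7: ..#.##
.##.##
##.###
#..#.#
#.####
##.#..
gen 8: #.#.##
#.#.##
.#.###
#..#.#
#.####
##.#..
gen 9: #.#.##
#.#.##
.#.###
...#.#
.#####
.#.#..
gen 10: #.#...
#.#.#.
.#.###
...#.#
.#####
.#.#..
gen 11: #.#...
#...#.
..#.##
..##.#
.#####
.#.#..
gen 12: #.#...
#...#.
..#.##
..##.#
.###.#
.#..##
gen 13: #.#...
#..##.
...#.#
..#..#
.###.#
.#..##
gen 14: #.#...
#..##.
...#.#
#.#..#
#.##.#
##..##
gen 15: ###...
.####.
.#.#.#
#.#..#
#.##.#
##..##
gen 16: ###...
.#####
.#.##.
#.#...
#.##.#
##..##
gen 17: ###...
.#####
.#.##.
#.##..
#...##
##.###
gen 18: ###..#
.###..
.#.###
#.##..
#...##
##.###
gen 19: ###..#
.###..
.#.#.#
#.#.##
#....#
##.###
gen 20: ###..#
.###..
.#.#.#
#.#.##
##...#
..####
gen 21: .....#
..##..
.#.#.#
#.#.##
##...#
..####
gen 22: .....#
...#..
..#..#
#...##
##...#
..####
gen 23: .....#
..##..
.#.#.#
#.#.##
##...#
..####
gen 24: .....#
..##..
.#.###
#.##..
##..##
..####
gen 25: .....#
..##..
.#.#.#
#.#.##
##...#
..####

0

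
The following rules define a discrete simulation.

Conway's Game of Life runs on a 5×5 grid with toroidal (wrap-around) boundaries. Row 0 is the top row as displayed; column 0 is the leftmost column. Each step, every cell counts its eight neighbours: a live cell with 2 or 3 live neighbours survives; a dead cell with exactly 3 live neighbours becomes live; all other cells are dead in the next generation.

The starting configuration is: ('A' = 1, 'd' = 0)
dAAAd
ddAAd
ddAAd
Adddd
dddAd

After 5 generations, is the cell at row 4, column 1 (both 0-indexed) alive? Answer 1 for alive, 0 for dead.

0

t=0: dAAAd
ddAAd
ddAAd
Adddd
dddAd
t=1: dAddA
ddddA
dAAAA
ddAAA
dAdAA
t=2: ddAdA
dAddA
dAddd
ddddd
dAddd
t=3: dAAAd
dAAAd
Adddd
ddddd
ddddd
t=4: dAdAd
AddAA
dAAdd
ddddd
ddAdd
t=5: AAdAd
AddAA
AAAAA
dAAdd
ddAdd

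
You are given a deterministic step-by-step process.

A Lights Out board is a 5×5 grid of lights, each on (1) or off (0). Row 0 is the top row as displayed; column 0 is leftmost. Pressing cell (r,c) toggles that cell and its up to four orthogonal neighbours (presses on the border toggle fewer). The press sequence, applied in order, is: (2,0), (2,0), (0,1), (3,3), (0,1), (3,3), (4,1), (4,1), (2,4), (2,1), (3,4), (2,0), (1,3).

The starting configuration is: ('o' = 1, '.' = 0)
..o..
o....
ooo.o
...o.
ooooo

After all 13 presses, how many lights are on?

t=0: ..o..
o....
ooo.o
...o.
ooooo
t=1: ..o..
.....
..o.o
o..o.
ooooo
t=2: ..o..
o....
ooo.o
...o.
ooooo
t=3: oo...
oo...
ooo.o
...o.
ooooo
t=4: oo...
oo...
ooooo
..o.o
ooo.o
t=5: ..o..
o....
ooooo
..o.o
ooo.o
t=6: ..o..
o....
ooo.o
...o.
ooooo
t=7: ..o..
o....
ooo.o
.o.o.
...oo
t=8: ..o..
o....
ooo.o
...o.
ooooo
t=9: ..o..
o...o
oooo.
...oo
ooooo
t=10: ..o..
oo..o
...o.
.o.oo
ooooo
t=11: ..o..
oo..o
...oo
.o...
oooo.
t=12: ..o..
.o..o
oo.oo
oo...
oooo.
t=13: ..oo.
.ooo.
oo..o
oo...
oooo.

14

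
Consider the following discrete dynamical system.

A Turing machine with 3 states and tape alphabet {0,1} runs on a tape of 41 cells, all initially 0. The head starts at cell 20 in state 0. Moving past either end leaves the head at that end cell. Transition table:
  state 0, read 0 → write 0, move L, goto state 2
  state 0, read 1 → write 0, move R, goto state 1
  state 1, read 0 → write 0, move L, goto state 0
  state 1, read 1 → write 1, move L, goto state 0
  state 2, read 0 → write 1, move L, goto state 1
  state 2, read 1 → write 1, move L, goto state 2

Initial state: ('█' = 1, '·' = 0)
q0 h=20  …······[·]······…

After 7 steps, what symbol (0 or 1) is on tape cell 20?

0

step 0: q0 h=20  …······[·]······…
step 1: q2 h=19  …······[·]······…
step 2: q1 h=18  …······[·]█·····…
step 3: q0 h=17  …······[·]·█····…
step 4: q2 h=16  …······[·]··█···…
step 5: q1 h=15  …······[·]█··█··…
step 6: q0 h=14  …······[·]·█··█·…
step 7: q2 h=13  …······[·]··█··█…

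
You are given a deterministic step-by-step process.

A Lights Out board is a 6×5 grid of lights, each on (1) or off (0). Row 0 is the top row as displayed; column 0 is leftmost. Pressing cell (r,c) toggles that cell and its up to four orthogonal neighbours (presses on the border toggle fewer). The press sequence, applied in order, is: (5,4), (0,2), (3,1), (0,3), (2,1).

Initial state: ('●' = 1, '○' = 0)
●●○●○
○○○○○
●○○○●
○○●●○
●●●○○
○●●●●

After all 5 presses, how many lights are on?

0) ●●○●○
○○○○○
●○○○●
○○●●○
●●●○○
○●●●●
1) ●●○●○
○○○○○
●○○○●
○○●●○
●●●○●
○●●○○
2) ●○●○○
○○●○○
●○○○●
○○●●○
●●●○●
○●●○○
3) ●○●○○
○○●○○
●●○○●
●●○●○
●○●○●
○●●○○
4) ●○○●●
○○●●○
●●○○●
●●○●○
●○●○●
○●●○○
5) ●○○●●
○●●●○
○○●○●
●○○●○
●○●○●
○●●○○

15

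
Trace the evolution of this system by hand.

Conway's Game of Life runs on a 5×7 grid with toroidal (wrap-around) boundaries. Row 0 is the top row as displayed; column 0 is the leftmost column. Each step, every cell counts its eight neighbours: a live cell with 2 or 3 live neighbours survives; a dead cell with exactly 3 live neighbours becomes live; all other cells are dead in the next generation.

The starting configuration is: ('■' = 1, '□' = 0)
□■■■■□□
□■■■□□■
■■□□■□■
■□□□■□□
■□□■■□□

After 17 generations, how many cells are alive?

8

[0] □■■■■□□
□■■■□□■
■■□□■□■
■□□□■□□
■□□■■□□
[1] □□□□□■□
□□□□□□■
□□□□■□■
□□□□■□□
■□□□□■□
[2] □□□□□■□
□□□□□□■
□□□□□□□
□□□□■□■
□□□□■■■
[3] □□□□■□□
□□□□□□□
□□□□□■□
□□□□■□■
□□□□■□■
[4] □□□□□■□
□□□□□□□
□□□□□■□
□□□□■□■
□□□■■□□
[5] □□□□■□□
□□□□□□□
□□□□□■□
□□□■■□□
□□□■■□□
[6] □□□■■□□
□□□□□□□
□□□□■□□
□□□■□■□
□□□□□■□
[7] □□□□■□□
□□□■■□□
□□□□■□□
□□□□□■□
□□□■□■□
[8] □□□□□■□
□□□■■■□
□□□■■■□
□□□□□■□
□□□□□■□
[9] □□□□□■■
□□□■□□■
□□□■□□■
□□□□□■■
□□□□■■■
[10] ■□□□□□□
■□□□■□■
■□□□■□■
■□□□□□□
■□□□■□□
[11] ■■□□□■□
□■□□□□□
□■□□□□□
■■□□□■□
■■□□□□■
[12] □□■□□□□
□■■□□□□
□■■□□□□
□□■□□□□
□□■□□■□
[13] □□■■□□□
□□□■□□□
□□□■□□□
□□■■□□□
□■■■□□□
[14] □■□□■□□
□□□■■□□
□□□■■□□
□■□□■□□
□■□□■□□
[15] □□■□■■□
□□■□□■□
□□■□□■□
□□■□■■□
■■■■■■□
[16] □□□□□□□
□■■□□■■
□■■□□■■
□□□□□□□
□□□□□□□
[17] □□□□□□□
□■■□□■■
□■■□□■■
□□□□□□□
□□□□□□□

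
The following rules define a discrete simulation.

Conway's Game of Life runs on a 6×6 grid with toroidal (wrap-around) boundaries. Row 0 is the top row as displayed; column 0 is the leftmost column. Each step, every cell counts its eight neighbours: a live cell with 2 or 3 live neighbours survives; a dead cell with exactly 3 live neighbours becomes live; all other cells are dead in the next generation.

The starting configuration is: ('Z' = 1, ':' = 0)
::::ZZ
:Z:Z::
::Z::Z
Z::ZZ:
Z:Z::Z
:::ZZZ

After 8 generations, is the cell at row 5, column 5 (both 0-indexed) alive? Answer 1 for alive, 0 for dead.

t=0: ::::ZZ
:Z:Z::
::Z::Z
Z::ZZ:
Z:Z::Z
:::ZZZ
t=1: Z:Z::Z
Z:ZZ:Z
ZZZ::Z
Z:ZZZ:
ZZZ:::
:::Z::
t=2: Z:Z::Z
:::Z::
::::::
::::Z:
Z:::ZZ
:::Z:Z
t=3: Z:ZZ:Z
::::::
::::::
::::Z:
Z::Z::
:Z:Z::
t=4: ZZZZZ:
::::::
::::::
::::::
::ZZZ:
:Z:Z:Z
t=5: ZZ:ZZZ
:ZZZ::
::::::
:::Z::
::ZZZ:
:::::Z
t=6: :Z:Z:Z
:Z:Z:Z
:::Z::
::ZZZ:
::ZZZ:
:Z::::
t=7: :Z::::
:::Z::
::::::
::::::
:Z::Z:
ZZ::::
t=8: ZZZ:::
::::::
::::::
::::::
ZZ::::
ZZZ:::

0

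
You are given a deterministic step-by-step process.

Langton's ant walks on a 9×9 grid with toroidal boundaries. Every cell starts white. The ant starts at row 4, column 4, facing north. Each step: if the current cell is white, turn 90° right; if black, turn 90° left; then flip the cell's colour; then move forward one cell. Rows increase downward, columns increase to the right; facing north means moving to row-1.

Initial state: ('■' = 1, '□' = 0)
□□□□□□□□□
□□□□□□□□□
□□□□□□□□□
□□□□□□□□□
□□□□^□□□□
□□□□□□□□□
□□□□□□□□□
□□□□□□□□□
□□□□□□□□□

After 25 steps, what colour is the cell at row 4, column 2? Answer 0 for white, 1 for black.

gen 0: □□□□□□□□□
□□□□□□□□□
□□□□□□□□□
□□□□□□□□□
□□□□^□□□□
□□□□□□□□□
□□□□□□□□□
□□□□□□□□□
□□□□□□□□□
gen 1: □□□□□□□□□
□□□□□□□□□
□□□□□□□□□
□□□□□□□□□
□□□□■>□□□
□□□□□□□□□
□□□□□□□□□
□□□□□□□□□
□□□□□□□□□
gen 2: □□□□□□□□□
□□□□□□□□□
□□□□□□□□□
□□□□□□□□□
□□□□■■□□□
□□□□□v□□□
□□□□□□□□□
□□□□□□□□□
□□□□□□□□□
gen 3: □□□□□□□□□
□□□□□□□□□
□□□□□□□□□
□□□□□□□□□
□□□□■■□□□
□□□□<■□□□
□□□□□□□□□
□□□□□□□□□
□□□□□□□□□
gen 4: □□□□□□□□□
□□□□□□□□□
□□□□□□□□□
□□□□□□□□□
□□□□^■□□□
□□□□■■□□□
□□□□□□□□□
□□□□□□□□□
□□□□□□□□□
gen 5: □□□□□□□□□
□□□□□□□□□
□□□□□□□□□
□□□□□□□□□
□□□<□■□□□
□□□□■■□□□
□□□□□□□□□
□□□□□□□□□
□□□□□□□□□
gen 6: □□□□□□□□□
□□□□□□□□□
□□□□□□□□□
□□□^□□□□□
□□□■□■□□□
□□□□■■□□□
□□□□□□□□□
□□□□□□□□□
□□□□□□□□□
gen 7: □□□□□□□□□
□□□□□□□□□
□□□□□□□□□
□□□■>□□□□
□□□■□■□□□
□□□□■■□□□
□□□□□□□□□
□□□□□□□□□
□□□□□□□□□
gen 8: □□□□□□□□□
□□□□□□□□□
□□□□□□□□□
□□□■■□□□□
□□□■v■□□□
□□□□■■□□□
□□□□□□□□□
□□□□□□□□□
□□□□□□□□□
gen 9: □□□□□□□□□
□□□□□□□□□
□□□□□□□□□
□□□■■□□□□
□□□<■■□□□
□□□□■■□□□
□□□□□□□□□
□□□□□□□□□
□□□□□□□□□
gen 10: □□□□□□□□□
□□□□□□□□□
□□□□□□□□□
□□□■■□□□□
□□□□■■□□□
□□□v■■□□□
□□□□□□□□□
□□□□□□□□□
□□□□□□□□□
gen 11: □□□□□□□□□
□□□□□□□□□
□□□□□□□□□
□□□■■□□□□
□□□□■■□□□
□□<■■■□□□
□□□□□□□□□
□□□□□□□□□
□□□□□□□□□
gen 12: □□□□□□□□□
□□□□□□□□□
□□□□□□□□□
□□□■■□□□□
□□^□■■□□□
□□■■■■□□□
□□□□□□□□□
□□□□□□□□□
□□□□□□□□□
gen 13: □□□□□□□□□
□□□□□□□□□
□□□□□□□□□
□□□■■□□□□
□□■>■■□□□
□□■■■■□□□
□□□□□□□□□
□□□□□□□□□
□□□□□□□□□
gen 14: □□□□□□□□□
□□□□□□□□□
□□□□□□□□□
□□□■■□□□□
□□■■■■□□□
□□■v■■□□□
□□□□□□□□□
□□□□□□□□□
□□□□□□□□□
gen 15: □□□□□□□□□
□□□□□□□□□
□□□□□□□□□
□□□■■□□□□
□□■■■■□□□
□□■□>■□□□
□□□□□□□□□
□□□□□□□□□
□□□□□□□□□
gen 16: □□□□□□□□□
□□□□□□□□□
□□□□□□□□□
□□□■■□□□□
□□■■^■□□□
□□■□□■□□□
□□□□□□□□□
□□□□□□□□□
□□□□□□□□□
gen 17: □□□□□□□□□
□□□□□□□□□
□□□□□□□□□
□□□■■□□□□
□□■<□■□□□
□□■□□■□□□
□□□□□□□□□
□□□□□□□□□
□□□□□□□□□
gen 18: □□□□□□□□□
□□□□□□□□□
□□□□□□□□□
□□□■■□□□□
□□■□□■□□□
□□■v□■□□□
□□□□□□□□□
□□□□□□□□□
□□□□□□□□□
gen 19: □□□□□□□□□
□□□□□□□□□
□□□□□□□□□
□□□■■□□□□
□□■□□■□□□
□□<■□■□□□
□□□□□□□□□
□□□□□□□□□
□□□□□□□□□
gen 20: □□□□□□□□□
□□□□□□□□□
□□□□□□□□□
□□□■■□□□□
□□■□□■□□□
□□□■□■□□□
□□v□□□□□□
□□□□□□□□□
□□□□□□□□□
gen 21: □□□□□□□□□
□□□□□□□□□
□□□□□□□□□
□□□■■□□□□
□□■□□■□□□
□□□■□■□□□
□<■□□□□□□
□□□□□□□□□
□□□□□□□□□
gen 22: □□□□□□□□□
□□□□□□□□□
□□□□□□□□□
□□□■■□□□□
□□■□□■□□□
□^□■□■□□□
□■■□□□□□□
□□□□□□□□□
□□□□□□□□□
gen 23: □□□□□□□□□
□□□□□□□□□
□□□□□□□□□
□□□■■□□□□
□□■□□■□□□
□■>■□■□□□
□■■□□□□□□
□□□□□□□□□
□□□□□□□□□
gen 24: □□□□□□□□□
□□□□□□□□□
□□□□□□□□□
□□□■■□□□□
□□■□□■□□□
□■■■□■□□□
□■v□□□□□□
□□□□□□□□□
□□□□□□□□□
gen 25: □□□□□□□□□
□□□□□□□□□
□□□□□□□□□
□□□■■□□□□
□□■□□■□□□
□■■■□■□□□
□■□>□□□□□
□□□□□□□□□
□□□□□□□□□

1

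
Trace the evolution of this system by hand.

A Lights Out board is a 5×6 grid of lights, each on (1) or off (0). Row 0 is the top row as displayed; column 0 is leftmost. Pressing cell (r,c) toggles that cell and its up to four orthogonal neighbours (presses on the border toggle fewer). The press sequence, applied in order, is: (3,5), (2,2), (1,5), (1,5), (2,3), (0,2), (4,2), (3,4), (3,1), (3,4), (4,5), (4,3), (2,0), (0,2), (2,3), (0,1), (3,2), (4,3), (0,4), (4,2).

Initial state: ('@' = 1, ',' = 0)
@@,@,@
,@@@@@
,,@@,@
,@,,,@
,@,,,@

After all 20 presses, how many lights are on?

16

[0] @@,@,@
,@@@@@
,,@@,@
,@,,,@
,@,,,@
[1] @@,@,@
,@@@@@
,,@@,,
,@,,@,
,@,,,,
[2] @@,@,@
,@,@@@
,@,,,,
,@@,@,
,@,,,,
[3] @@,@,,
,@,@,,
,@,,,@
,@@,@,
,@,,,,
[4] @@,@,@
,@,@@@
,@,,,,
,@@,@,
,@,,,,
[5] @@,@,@
,@,,@@
,@@@@,
,@@@@,
,@,,,,
[6] @,@,,@
,@@,@@
,@@@@,
,@@@@,
,@,,,,
[7] @,@,,@
,@@,@@
,@@@@,
,@,@@,
,,@@,,
[8] @,@,,@
,@@,@@
,@@@,,
,@,,,@
,,@@@,
[9] @,@,,@
,@@,@@
,,@@,,
@,@,,@
,@@@@,
[10] @,@,,@
,@@,@@
,,@@@,
@,@@@,
,@@@,,
[11] @,@,,@
,@@,@@
,,@@@,
@,@@@@
,@@@@@
[12] @,@,,@
,@@,@@
,,@@@,
@,@,@@
,@,,,@
[13] @,@,,@
@@@,@@
@@@@@,
,,@,@@
,@,,,@
[14] @@,@,@
@@,,@@
@@@@@,
,,@,@@
,@,,,@
[15] @@,@,@
@@,@@@
@@,,,,
,,@@@@
,@,,,@
[16] ,,@@,@
@,,@@@
@@,,,,
,,@@@@
,@,,,@
[17] ,,@@,@
@,,@@@
@@@,,,
,@,,@@
,@@,,@
[18] ,,@@,@
@,,@@@
@@@,,,
,@,@@@
,@,@@@
[19] ,,@,@,
@,,@,@
@@@,,,
,@,@@@
,@,@@@
[20] ,,@,@,
@,,@,@
@@@,,,
,@@@@@
,,@,@@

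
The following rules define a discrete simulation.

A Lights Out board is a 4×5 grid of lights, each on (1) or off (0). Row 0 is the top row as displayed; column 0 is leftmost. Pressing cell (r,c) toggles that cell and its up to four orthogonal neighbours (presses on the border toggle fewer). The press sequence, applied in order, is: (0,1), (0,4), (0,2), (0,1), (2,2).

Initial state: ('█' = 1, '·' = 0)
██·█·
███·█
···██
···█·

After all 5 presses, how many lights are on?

gen 0: ██·█·
███·█
···██
···█·
gen 1: ··██·
█·█·█
···██
···█·
gen 2: ··█·█
█·█··
···██
···█·
gen 3: ·█·██
█····
···██
···█·
gen 4: █·███
██···
···██
···█·
gen 5: █·███
███··
·██·█
··██·

12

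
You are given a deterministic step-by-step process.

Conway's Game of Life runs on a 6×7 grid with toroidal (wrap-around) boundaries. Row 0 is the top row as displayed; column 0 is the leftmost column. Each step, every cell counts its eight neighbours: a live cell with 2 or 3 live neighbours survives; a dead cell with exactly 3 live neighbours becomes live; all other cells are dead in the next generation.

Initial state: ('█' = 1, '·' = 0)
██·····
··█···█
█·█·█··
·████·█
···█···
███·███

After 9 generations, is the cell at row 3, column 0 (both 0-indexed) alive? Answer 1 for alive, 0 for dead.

1

k=0  ██·····
··█···█
█·█·█··
·████·█
···█···
███·███
k=1  ···█···
··██··█
█···█·█
██··██·
·······
··█████
k=2  ······█
█·█████
··█·█··
██··██·
███····
··████·
k=3  ██·····
███·█·█
··█····
█···███
█······
█·█████
k=4  ·······
··██··█
··█·█··
██···██
·······
··████·
k=5  ·····█·
··██···
··█·█··
██···██
████···
···██··
k=6  ··█····
··███··
█·█·███
····███
···█·█·
·█·██··
k=7  ·█·····
··█·█·█
███····
█······
··██··█
···██··
k=8  ··█·██·
··██···
█·██··█
█··█··█
··███··
···██··
k=9  ··█··█·
·····██
█···█·█
█····██
··█··█·
·······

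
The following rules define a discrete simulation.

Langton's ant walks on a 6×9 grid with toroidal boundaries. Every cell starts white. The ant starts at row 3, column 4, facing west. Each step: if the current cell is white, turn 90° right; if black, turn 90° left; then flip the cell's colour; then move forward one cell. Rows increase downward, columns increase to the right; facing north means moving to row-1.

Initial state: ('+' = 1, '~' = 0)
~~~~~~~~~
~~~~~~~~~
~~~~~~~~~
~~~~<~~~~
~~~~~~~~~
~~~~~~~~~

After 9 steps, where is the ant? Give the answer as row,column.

0) ~~~~~~~~~
~~~~~~~~~
~~~~~~~~~
~~~~<~~~~
~~~~~~~~~
~~~~~~~~~
1) ~~~~~~~~~
~~~~~~~~~
~~~~^~~~~
~~~~+~~~~
~~~~~~~~~
~~~~~~~~~
2) ~~~~~~~~~
~~~~~~~~~
~~~~+>~~~
~~~~+~~~~
~~~~~~~~~
~~~~~~~~~
3) ~~~~~~~~~
~~~~~~~~~
~~~~++~~~
~~~~+v~~~
~~~~~~~~~
~~~~~~~~~
4) ~~~~~~~~~
~~~~~~~~~
~~~~++~~~
~~~~<+~~~
~~~~~~~~~
~~~~~~~~~
5) ~~~~~~~~~
~~~~~~~~~
~~~~++~~~
~~~~~+~~~
~~~~v~~~~
~~~~~~~~~
6) ~~~~~~~~~
~~~~~~~~~
~~~~++~~~
~~~~~+~~~
~~~<+~~~~
~~~~~~~~~
7) ~~~~~~~~~
~~~~~~~~~
~~~~++~~~
~~~^~+~~~
~~~++~~~~
~~~~~~~~~
8) ~~~~~~~~~
~~~~~~~~~
~~~~++~~~
~~~+>+~~~
~~~++~~~~
~~~~~~~~~
9) ~~~~~~~~~
~~~~~~~~~
~~~~++~~~
~~~+++~~~
~~~+v~~~~
~~~~~~~~~

4,4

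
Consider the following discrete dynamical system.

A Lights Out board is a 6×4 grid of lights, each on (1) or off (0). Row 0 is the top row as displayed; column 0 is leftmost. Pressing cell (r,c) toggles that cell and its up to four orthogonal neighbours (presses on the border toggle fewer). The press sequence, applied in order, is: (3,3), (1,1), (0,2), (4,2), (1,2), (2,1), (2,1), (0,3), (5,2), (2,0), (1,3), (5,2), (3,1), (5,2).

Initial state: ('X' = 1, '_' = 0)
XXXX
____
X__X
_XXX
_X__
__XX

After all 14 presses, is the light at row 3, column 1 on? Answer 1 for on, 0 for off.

0

t=0: XXXX
____
X__X
_XXX
_X__
__XX
t=1: XXXX
____
X___
_X__
_X_X
__XX
t=2: X_XX
XXX_
XX__
_X__
_X_X
__XX
t=3: XX__
XX__
XX__
_X__
_X_X
__XX
t=4: XX__
XX__
XX__
_XX_
__X_
___X
t=5: XXX_
X_XX
XXX_
_XX_
__X_
___X
t=6: XXX_
XXXX
____
__X_
__X_
___X
t=7: XXX_
X_XX
XXX_
_XX_
__X_
___X
t=8: XX_X
X_X_
XXX_
_XX_
__X_
___X
t=9: XX_X
X_X_
XXX_
_XX_
____
_XX_
t=10: XX_X
__X_
__X_
XXX_
____
_XX_
t=11: XX__
___X
__XX
XXX_
____
_XX_
t=12: XX__
___X
__XX
XXX_
__X_
___X
t=13: XX__
___X
_XXX
____
_XX_
___X
t=14: XX__
___X
_XXX
____
_X__
_XX_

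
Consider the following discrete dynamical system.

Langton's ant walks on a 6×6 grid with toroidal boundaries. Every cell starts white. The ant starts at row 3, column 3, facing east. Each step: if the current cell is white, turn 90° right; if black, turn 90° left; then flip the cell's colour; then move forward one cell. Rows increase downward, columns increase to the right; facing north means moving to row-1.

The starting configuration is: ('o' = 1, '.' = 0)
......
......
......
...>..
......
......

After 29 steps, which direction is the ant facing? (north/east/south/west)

south

gen 0: ......
......
......
...>..
......
......
gen 1: ......
......
......
...o..
...v..
......
gen 2: ......
......
......
...o..
..<o..
......
gen 3: ......
......
......
..^o..
..oo..
......
gen 4: ......
......
......
..o>..
..oo..
......
gen 5: ......
......
...^..
..o...
..oo..
......
gen 6: ......
......
...o>.
..o...
..oo..
......
gen 7: ......
......
...oo.
..o.v.
..oo..
......
gen 8: ......
......
...oo.
..o<o.
..oo..
......
gen 9: ......
......
...^o.
..ooo.
..oo..
......
gen 10: ......
......
..<.o.
..ooo.
..oo..
......
gen 11: ......
..^...
..o.o.
..ooo.
..oo..
......
gen 12: ......
..o>..
..o.o.
..ooo.
..oo..
......
gen 13: ......
..oo..
..ovo.
..ooo.
..oo..
......
gen 14: ......
..oo..
..<oo.
..ooo.
..oo..
......
gen 15: ......
..oo..
...oo.
..voo.
..oo..
......
gen 16: ......
..oo..
...oo.
...>o.
..oo..
......
gen 17: ......
..oo..
...^o.
....o.
..oo..
......
gen 18: ......
..oo..
..<.o.
....o.
..oo..
......
gen 19: ......
..^o..
..o.o.
....o.
..oo..
......
gen 20: ......
.<.o..
..o.o.
....o.
..oo..
......
gen 21: .^....
.o.o..
..o.o.
....o.
..oo..
......
gen 22: .o>...
.o.o..
..o.o.
....o.
..oo..
......
gen 23: .oo...
.ovo..
..o.o.
....o.
..oo..
......
gen 24: .oo...
.<oo..
..o.o.
....o.
..oo..
......
gen 25: .oo...
..oo..
.vo.o.
....o.
..oo..
......
gen 26: .oo...
..oo..
<oo.o.
....o.
..oo..
......
gen 27: .oo...
^.oo..
ooo.o.
....o.
..oo..
......
gen 28: .oo...
o>oo..
ooo.o.
....o.
..oo..
......
gen 29: .oo...
oooo..
ovo.o.
....o.
..oo..
......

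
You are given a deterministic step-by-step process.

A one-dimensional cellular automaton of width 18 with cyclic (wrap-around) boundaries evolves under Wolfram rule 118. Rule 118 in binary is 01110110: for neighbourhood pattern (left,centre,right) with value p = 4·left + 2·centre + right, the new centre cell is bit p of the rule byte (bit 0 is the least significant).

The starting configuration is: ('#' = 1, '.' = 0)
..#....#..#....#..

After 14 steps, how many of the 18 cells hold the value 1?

0) ..#....#..#....#..
1) .###..######..###.
2) #..###.....###..##
3) ###..##...#..###..
4) ..###.##.####..###
5) ##..##.##...###..#
6) .###.##.##.#..###.
7) #..##.##.#####..##
8) ###.##.##....###..
9) ..##.##.##..#..###
10) ##.##.##.######..#
11) .##.##.##.....###.
12) #.##.##.##...#..##
13) ##.##.##.##.####..
14) .##.##.##.##...###

11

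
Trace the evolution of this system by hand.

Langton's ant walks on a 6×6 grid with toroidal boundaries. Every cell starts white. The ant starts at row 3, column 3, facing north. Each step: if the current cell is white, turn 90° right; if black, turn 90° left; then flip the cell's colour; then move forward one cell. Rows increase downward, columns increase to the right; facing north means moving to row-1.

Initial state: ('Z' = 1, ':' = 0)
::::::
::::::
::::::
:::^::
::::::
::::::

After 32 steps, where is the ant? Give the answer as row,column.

t=0: ::::::
::::::
::::::
:::^::
::::::
::::::
t=1: ::::::
::::::
::::::
:::Z>:
::::::
::::::
t=2: ::::::
::::::
::::::
:::ZZ:
::::v:
::::::
t=3: ::::::
::::::
::::::
:::ZZ:
:::<Z:
::::::
t=4: ::::::
::::::
::::::
:::^Z:
:::ZZ:
::::::
t=5: ::::::
::::::
::::::
::<:Z:
:::ZZ:
::::::
t=6: ::::::
::::::
::^:::
::Z:Z:
:::ZZ:
::::::
t=7: ::::::
::::::
::Z>::
::Z:Z:
:::ZZ:
::::::
t=8: ::::::
::::::
::ZZ::
::ZvZ:
:::ZZ:
::::::
t=9: ::::::
::::::
::ZZ::
::<ZZ:
:::ZZ:
::::::
t=10: ::::::
::::::
::ZZ::
:::ZZ:
::vZZ:
::::::
t=11: ::::::
::::::
::ZZ::
:::ZZ:
:<ZZZ:
::::::
t=12: ::::::
::::::
::ZZ::
:^:ZZ:
:ZZZZ:
::::::
t=13: ::::::
::::::
::ZZ::
:Z>ZZ:
:ZZZZ:
::::::
t=14: ::::::
::::::
::ZZ::
:ZZZZ:
:ZvZZ:
::::::
t=15: ::::::
::::::
::ZZ::
:ZZZZ:
:Z:>Z:
::::::
t=16: ::::::
::::::
::ZZ::
:ZZ^Z:
:Z::Z:
::::::
t=17: ::::::
::::::
::ZZ::
:Z<:Z:
:Z::Z:
::::::
t=18: ::::::
::::::
::ZZ::
:Z::Z:
:Zv:Z:
::::::
t=19: ::::::
::::::
::ZZ::
:Z::Z:
:<Z:Z:
::::::
t=20: ::::::
::::::
::ZZ::
:Z::Z:
::Z:Z:
:v::::
t=21: ::::::
::::::
::ZZ::
:Z::Z:
::Z:Z:
<Z::::
t=22: ::::::
::::::
::ZZ::
:Z::Z:
^:Z:Z:
ZZ::::
t=23: ::::::
::::::
::ZZ::
:Z::Z:
Z>Z:Z:
ZZ::::
t=24: ::::::
::::::
::ZZ::
:Z::Z:
ZZZ:Z:
Zv::::
t=25: ::::::
::::::
::ZZ::
:Z::Z:
ZZZ:Z:
Z:>:::
t=26: ::v:::
::::::
::ZZ::
:Z::Z:
ZZZ:Z:
Z:Z:::
t=27: :<Z:::
::::::
::ZZ::
:Z::Z:
ZZZ:Z:
Z:Z:::
t=28: :ZZ:::
::::::
::ZZ::
:Z::Z:
ZZZ:Z:
Z^Z:::
t=29: :ZZ:::
::::::
::ZZ::
:Z::Z:
ZZZ:Z:
ZZ>:::
t=30: :ZZ:::
::::::
::ZZ::
:Z::Z:
ZZ^:Z:
ZZ::::
t=31: :ZZ:::
::::::
::ZZ::
:Z::Z:
Z<::Z:
ZZ::::
t=32: :ZZ:::
::::::
::ZZ::
:Z::Z:
Z:::Z:
Zv::::

5,1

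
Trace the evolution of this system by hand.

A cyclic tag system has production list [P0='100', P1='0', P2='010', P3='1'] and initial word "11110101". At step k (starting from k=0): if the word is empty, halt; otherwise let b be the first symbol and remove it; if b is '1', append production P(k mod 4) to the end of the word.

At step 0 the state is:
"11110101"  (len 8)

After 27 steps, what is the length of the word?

4

step 0: "11110101"  (len 8)
step 1: "1110101100"  (len 10)
step 2: "1101011000"  (len 10)
step 3: "101011000010"  (len 12)
step 4: "010110000101"  (len 12)
step 5: "10110000101"  (len 11)
step 6: "01100001010"  (len 11)
step 7: "1100001010"  (len 10)
step 8: "1000010101"  (len 10)
step 9: "000010101100"  (len 12)
step 10: "00010101100"  (len 11)
step 11: "0010101100"  (len 10)
step 12: "010101100"  (len 9)
step 13: "10101100"  (len 8)
step 14: "01011000"  (len 8)
step 15: "1011000"  (len 7)
step 16: "0110001"  (len 7)
step 17: "110001"  (len 6)
step 18: "100010"  (len 6)
step 19: "00010010"  (len 8)
step 20: "0010010"  (len 7)
step 21: "010010"  (len 6)
step 22: "10010"  (len 5)
step 23: "0010010"  (len 7)
step 24: "010010"  (len 6)
step 25: "10010"  (len 5)
step 26: "00100"  (len 5)
step 27: "0100"  (len 4)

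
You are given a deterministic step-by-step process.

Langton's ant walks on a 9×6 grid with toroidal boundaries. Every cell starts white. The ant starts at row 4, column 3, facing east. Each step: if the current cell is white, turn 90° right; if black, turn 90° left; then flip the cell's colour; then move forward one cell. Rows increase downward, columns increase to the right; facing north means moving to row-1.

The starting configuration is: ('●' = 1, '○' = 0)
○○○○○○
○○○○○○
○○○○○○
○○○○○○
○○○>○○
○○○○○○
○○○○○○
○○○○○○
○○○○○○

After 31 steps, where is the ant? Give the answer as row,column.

k=0  ○○○○○○
○○○○○○
○○○○○○
○○○○○○
○○○>○○
○○○○○○
○○○○○○
○○○○○○
○○○○○○
k=1  ○○○○○○
○○○○○○
○○○○○○
○○○○○○
○○○●○○
○○○v○○
○○○○○○
○○○○○○
○○○○○○
k=2  ○○○○○○
○○○○○○
○○○○○○
○○○○○○
○○○●○○
○○<●○○
○○○○○○
○○○○○○
○○○○○○
k=3  ○○○○○○
○○○○○○
○○○○○○
○○○○○○
○○^●○○
○○●●○○
○○○○○○
○○○○○○
○○○○○○
k=4  ○○○○○○
○○○○○○
○○○○○○
○○○○○○
○○●>○○
○○●●○○
○○○○○○
○○○○○○
○○○○○○
k=5  ○○○○○○
○○○○○○
○○○○○○
○○○^○○
○○●○○○
○○●●○○
○○○○○○
○○○○○○
○○○○○○
k=6  ○○○○○○
○○○○○○
○○○○○○
○○○●>○
○○●○○○
○○●●○○
○○○○○○
○○○○○○
○○○○○○
k=7  ○○○○○○
○○○○○○
○○○○○○
○○○●●○
○○●○v○
○○●●○○
○○○○○○
○○○○○○
○○○○○○
k=8  ○○○○○○
○○○○○○
○○○○○○
○○○●●○
○○●<●○
○○●●○○
○○○○○○
○○○○○○
○○○○○○
k=9  ○○○○○○
○○○○○○
○○○○○○
○○○^●○
○○●●●○
○○●●○○
○○○○○○
○○○○○○
○○○○○○
k=10  ○○○○○○
○○○○○○
○○○○○○
○○<○●○
○○●●●○
○○●●○○
○○○○○○
○○○○○○
○○○○○○
k=11  ○○○○○○
○○○○○○
○○^○○○
○○●○●○
○○●●●○
○○●●○○
○○○○○○
○○○○○○
○○○○○○
k=12  ○○○○○○
○○○○○○
○○●>○○
○○●○●○
○○●●●○
○○●●○○
○○○○○○
○○○○○○
○○○○○○
k=13  ○○○○○○
○○○○○○
○○●●○○
○○●v●○
○○●●●○
○○●●○○
○○○○○○
○○○○○○
○○○○○○
k=14  ○○○○○○
○○○○○○
○○●●○○
○○<●●○
○○●●●○
○○●●○○
○○○○○○
○○○○○○
○○○○○○
k=15  ○○○○○○
○○○○○○
○○●●○○
○○○●●○
○○v●●○
○○●●○○
○○○○○○
○○○○○○
○○○○○○
k=16  ○○○○○○
○○○○○○
○○●●○○
○○○●●○
○○○>●○
○○●●○○
○○○○○○
○○○○○○
○○○○○○
k=17  ○○○○○○
○○○○○○
○○●●○○
○○○^●○
○○○○●○
○○●●○○
○○○○○○
○○○○○○
○○○○○○
k=18  ○○○○○○
○○○○○○
○○●●○○
○○<○●○
○○○○●○
○○●●○○
○○○○○○
○○○○○○
○○○○○○
k=19  ○○○○○○
○○○○○○
○○^●○○
○○●○●○
○○○○●○
○○●●○○
○○○○○○
○○○○○○
○○○○○○
k=20  ○○○○○○
○○○○○○
○<○●○○
○○●○●○
○○○○●○
○○●●○○
○○○○○○
○○○○○○
○○○○○○
k=21  ○○○○○○
○^○○○○
○●○●○○
○○●○●○
○○○○●○
○○●●○○
○○○○○○
○○○○○○
○○○○○○
k=22  ○○○○○○
○●>○○○
○●○●○○
○○●○●○
○○○○●○
○○●●○○
○○○○○○
○○○○○○
○○○○○○
k=23  ○○○○○○
○●●○○○
○●v●○○
○○●○●○
○○○○●○
○○●●○○
○○○○○○
○○○○○○
○○○○○○
k=24  ○○○○○○
○●●○○○
○<●●○○
○○●○●○
○○○○●○
○○●●○○
○○○○○○
○○○○○○
○○○○○○
k=25  ○○○○○○
○●●○○○
○○●●○○
○v●○●○
○○○○●○
○○●●○○
○○○○○○
○○○○○○
○○○○○○
k=26  ○○○○○○
○●●○○○
○○●●○○
<●●○●○
○○○○●○
○○●●○○
○○○○○○
○○○○○○
○○○○○○
k=27  ○○○○○○
○●●○○○
^○●●○○
●●●○●○
○○○○●○
○○●●○○
○○○○○○
○○○○○○
○○○○○○
k=28  ○○○○○○
○●●○○○
●>●●○○
●●●○●○
○○○○●○
○○●●○○
○○○○○○
○○○○○○
○○○○○○
k=29  ○○○○○○
○●●○○○
●●●●○○
●v●○●○
○○○○●○
○○●●○○
○○○○○○
○○○○○○
○○○○○○
k=30  ○○○○○○
○●●○○○
●●●●○○
●○>○●○
○○○○●○
○○●●○○
○○○○○○
○○○○○○
○○○○○○
k=31  ○○○○○○
○●●○○○
●●^●○○
●○○○●○
○○○○●○
○○●●○○
○○○○○○
○○○○○○
○○○○○○

2,2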